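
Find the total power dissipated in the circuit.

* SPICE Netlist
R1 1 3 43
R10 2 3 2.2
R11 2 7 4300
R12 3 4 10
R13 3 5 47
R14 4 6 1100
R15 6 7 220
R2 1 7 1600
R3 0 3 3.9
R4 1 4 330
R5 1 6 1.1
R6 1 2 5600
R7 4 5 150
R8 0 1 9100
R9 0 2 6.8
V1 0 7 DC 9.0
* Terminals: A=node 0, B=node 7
Nodal analysis, taking node 7 as the 0 V reference.
Source V1 fixes V_0 = 9 V.
KCL at each unknown node (sum of currents leaving = 0; resistances in Ω):
  Node 1: (V_1 - V_3)/43 + (V_1 - 0)/1600 + (V_1 - V_4)/330 + (V_1 - V_6)/1.1 + (V_1 - V_2)/5600 + (V_1 - 9)/9100 = 0
  Node 2: (V_2 - V_1)/5600 + (V_2 - 9)/6.8 + (V_2 - V_3)/2.2 + (V_2 - 0)/4300 = 0
  Node 3: (V_3 - V_1)/43 + (V_3 - 9)/3.9 + (V_3 - V_2)/2.2 + (V_3 - V_4)/10 + (V_3 - V_5)/47 = 0
  Node 4: (V_4 - V_1)/330 + (V_4 - V_5)/150 + (V_4 - V_3)/10 + (V_4 - V_6)/1100 = 0
  Node 5: (V_5 - V_4)/150 + (V_5 - V_3)/47 = 0
  Node 6: (V_6 - V_1)/1.1 + (V_6 - V_4)/1100 + (V_6 - 0)/220 = 0
Collecting terms (coefficients in siemens):
  0.9363·V_1 - 0.0001786·V_2 - 0.02326·V_3 - 0.00303·V_4 - 0.9091·V_6 = 0.000989
  0.602·V_2 - 0.0001786·V_1 - 0.4545·V_3 = 1.324
  0.8555·V_3 - 0.02326·V_1 - 0.4545·V_2 - 0.1·V_4 - 0.02128·V_5 = 2.308
  0.1106·V_4 - 0.00303·V_1 - 0.1·V_3 - 0.006667·V_5 - 0.0009091·V_6 = 0
  0.02794·V_5 - 0.02128·V_3 - 0.006667·V_4 = 0
  0.9145·V_6 - 0.9091·V_1 - 0.0009091·V_4 = 0
Solving these 6 simultaneous equations (Gaussian elimination) gives:
  V_1 = 7.484 V, V_2 = 8.914 V, V_3 = 8.892 V, V_4 = 8.84 V
  V_5 = 8.879 V, V_6 = 7.448 V
Power in each resistor, P = (ΔV)²/R:
  P_R1 = (7.484 - 8.892)²/43 = 0.04608 W
  P_R2 = (7.484 - 0)²/1600 = 0.03501 W
  P_R3 = (9 - 8.892)²/3.9 = 0.003018 W
  P_R4 = (7.484 - 8.84)²/330 = 0.005575 W
  P_R5 = (7.484 - 7.448)²/1.1 = 0.001168 W
  P_R6 = (7.484 - 8.914)²/5600 = 0.0003653 W
  P_R7 = (8.84 - 8.879)²/150 = 0.00001012 W
  P_R8 = (9 - 7.484)²/9100 = 0.0002526 W
  P_R9 = (9 - 8.914)²/6.8 = 0.001083 W
  P_R10 = (8.914 - 8.892)²/2.2 = 0.0002331 W
  P_R11 = (8.914 - 0)²/4300 = 0.01848 W
  P_R12 = (8.892 - 8.84)²/10 = 0.0002618 W
  P_R13 = (8.892 - 8.879)²/47 = 0.00000317 W
  P_R14 = (8.84 - 7.448)²/1100 = 0.001762 W
  P_R15 = (7.448 - 0)²/220 = 0.2522 W
P_total = P_R1 + P_R2 + P_R3 + P_R4 + P_R5 + P_R6 + P_R7 + P_R8 + P_R9 + P_R10 + P_R11 + P_R12 + P_R13 + P_R14 + P_R15 = 0.3654 W

Final answer: 0.3654 W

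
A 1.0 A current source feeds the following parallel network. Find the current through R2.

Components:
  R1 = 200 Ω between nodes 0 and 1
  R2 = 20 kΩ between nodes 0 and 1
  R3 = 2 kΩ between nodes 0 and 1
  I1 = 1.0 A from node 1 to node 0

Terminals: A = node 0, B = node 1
All resistors sit directly between nodes 0 and 1, so they are in parallel and share one voltage V; the full source current 1 A splits among them.
1/R_par = 1/200 + 1/20000 + 1/2000 = 0.00555 S  =>  R_par = 180.2 Ω
V = I × R_par = 1 × 180.2 = 180.2 V
I_R2 = V/R2 = 180.2/20000 = 0.009009 A

Final answer: 0.009009 A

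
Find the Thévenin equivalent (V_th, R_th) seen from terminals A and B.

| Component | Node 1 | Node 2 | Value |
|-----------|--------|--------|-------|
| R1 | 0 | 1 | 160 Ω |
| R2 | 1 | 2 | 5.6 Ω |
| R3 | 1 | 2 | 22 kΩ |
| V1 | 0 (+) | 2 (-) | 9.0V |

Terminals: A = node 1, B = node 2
Step 1 — V_th is the open-circuit voltage V_A - V_B (nothing connected across the terminals).
Nodal analysis, taking node 2 as the 0 V reference.
Source V1 fixes V_0 = 9 V.
KCL at each unknown node (sum of currents leaving = 0; resistances in Ω):
  Node 1: (V_1 - 9)/160 + (V_1 - 0)/5.6 + (V_1 - 0)/22000 = 0
Collecting terms: 0.1849 × V_1 = 0.05625  =>  V_1 = 0.3043 V
V_th = V_1 - V_2 = 0.3043 - 0 = 0.3043 V
Step 2 — R_th: zero the source — replace V1 by a short circuit (node 2 merges into node 0) — and find the resistance seen between A (node 1) and B (node 0).
Reduce the network between node 1 (A) and node 0 (B) by series/parallel combination:
  Rp1 = R1 ‖ R2 ‖ R3 (parallel, all between nodes 0 and 1) = 1/(1/160 + 1/5.6 + 1/22000) = 5.409 Ω
R_th = 5.409 Ω

Final answer: V_th = 0.3043 V, R_th = 5.409 Ω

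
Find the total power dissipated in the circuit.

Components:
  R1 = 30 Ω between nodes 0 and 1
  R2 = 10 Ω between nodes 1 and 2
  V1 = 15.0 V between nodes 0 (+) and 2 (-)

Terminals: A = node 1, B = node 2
Nodal analysis, taking node 2 as the 0 V reference.
Source V1 fixes V_0 = 15 V.
KCL at each unknown node (sum of currents leaving = 0; resistances in Ω):
  Node 1: (V_1 - 15)/30 + (V_1 - 0)/10 = 0
Collecting terms: 0.1333 × V_1 = 0.5  =>  V_1 = 3.75 V
Power in each resistor, P = (ΔV)²/R:
  P_R1 = (15 - 3.75)²/30 = 4.219 W
  P_R2 = (3.75 - 0)²/10 = 1.406 W
P_total = P_R1 + P_R2 = 5.625 W

Final answer: 5.625 W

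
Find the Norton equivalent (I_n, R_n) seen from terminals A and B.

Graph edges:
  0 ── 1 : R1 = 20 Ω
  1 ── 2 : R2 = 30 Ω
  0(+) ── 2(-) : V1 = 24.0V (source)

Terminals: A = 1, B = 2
Find the Thévenin equivalent first; then I_n = V_th/R_th and R_n = R_th.
Step 1 — V_th is the open-circuit voltage V_A - V_B (nothing connected across the terminals).
Nodal analysis, taking node 2 as the 0 V reference.
Source V1 fixes V_0 = 24 V.
KCL at each unknown node (sum of currents leaving = 0; resistances in Ω):
  Node 1: (V_1 - 24)/20 + (V_1 - 0)/30 = 0
Collecting terms: 0.08333 × V_1 = 1.2  =>  V_1 = 14.4 V
V_th = V_1 - V_2 = 14.4 - 0 = 14.4 V
Step 2 — R_th: zero the source — replace V1 by a short circuit (node 2 merges into node 0) — and find the resistance seen between A (node 1) and B (node 0).
Reduce the network between node 1 (A) and node 0 (B) by series/parallel combination:
  Rp1 = R1 ‖ R2 (parallel, both between nodes 0 and 1) = 1/(1/20 + 1/30) = 12 Ω
R_th = 12 Ω
I_n = V_th/R_th = 14.4/12 = 1.2 A, and R_n = R_th = 12 Ω

Final answer: I_n = 1.2 A, R_n = 12 Ω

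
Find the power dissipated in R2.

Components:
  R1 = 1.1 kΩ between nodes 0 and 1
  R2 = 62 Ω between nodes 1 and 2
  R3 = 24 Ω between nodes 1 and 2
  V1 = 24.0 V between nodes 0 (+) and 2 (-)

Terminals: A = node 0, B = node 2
Nodal analysis, taking node 2 as the 0 V reference.
Source V1 fixes V_0 = 24 V.
KCL at each unknown node (sum of currents leaving = 0; resistances in Ω):
  Node 1: (V_1 - 24)/1100 + (V_1 - 0)/62 + (V_1 - 0)/24 = 0
Collecting terms: 0.0587 × V_1 = 0.02182  =>  V_1 = 0.3717 V
I_R2 = (V_1 - V_2)/R2 = (0.3717 - 0)/62 = 0.005995 A
P_R2 = I_R2² × R2 = (0.005995)² × 62 = 0.002228 W

Final answer: 0.002228 W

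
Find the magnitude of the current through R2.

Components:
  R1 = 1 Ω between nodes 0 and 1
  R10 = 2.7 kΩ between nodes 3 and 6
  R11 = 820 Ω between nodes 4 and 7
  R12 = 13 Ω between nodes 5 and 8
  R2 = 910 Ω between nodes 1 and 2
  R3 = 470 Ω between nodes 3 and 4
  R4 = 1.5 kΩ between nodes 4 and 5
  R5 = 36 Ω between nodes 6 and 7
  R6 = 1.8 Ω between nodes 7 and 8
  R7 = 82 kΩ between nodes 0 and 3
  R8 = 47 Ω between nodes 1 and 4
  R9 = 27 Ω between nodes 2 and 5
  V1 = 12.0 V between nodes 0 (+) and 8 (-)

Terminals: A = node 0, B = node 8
Nodal analysis, taking node 8 as the 0 V reference.
Source V1 fixes V_0 = 12 V.
KCL at each unknown node (sum of currents leaving = 0; resistances in Ω):
  Node 1: (V_1 - 12)/1 + (V_1 - V_2)/910 + (V_1 - V_4)/47 = 0
  Node 2: (V_2 - V_1)/910 + (V_2 - V_5)/27 = 0
  Node 3: (V_3 - V_4)/470 + (V_3 - 12)/82000 + (V_3 - V_6)/2700 = 0
  Node 4: (V_4 - V_3)/470 + (V_4 - V_5)/1500 + (V_4 - V_1)/47 + (V_4 - V_7)/820 = 0
  Node 5: (V_5 - V_4)/1500 + (V_5 - V_2)/27 + (V_5 - 0)/13 = 0
  Node 6: (V_6 - V_7)/36 + (V_6 - V_3)/2700 = 0
  Node 7: (V_7 - V_6)/36 + (V_7 - 0)/1.8 + (V_7 - V_4)/820 = 0
Collecting terms (coefficients in siemens):
  1.022·V_1 - 0.001099·V_2 - 0.02128·V_4 = 12
  0.03814·V_2 - 0.001099·V_1 - 0.03704·V_5 = 0
  0.00251·V_3 - 0.002128·V_4 - 0.0003704·V_6 = 0.0001463
  0.02529·V_4 - 0.02128·V_1 - 0.002128·V_3 - 0.0006667·V_5 - 0.00122·V_7 = 0
  0.1146·V_5 - 0.03704·V_2 - 0.0006667·V_4 = 0
  0.02815·V_6 - 0.0003704·V_3 - 0.02778·V_7 = 0
  0.5846·V_7 - 0.00122·V_4 - 0.02778·V_6 = 0
Solving these 7 simultaneous equations (Gaussian elimination) gives:
  V_1 = 11.96 V, V_2 = 0.5917 V, V_3 = 9.28 V, V_4 = 10.85 V
  V_5 = 0.2543 V, V_6 = 0.1516 V, V_7 = 0.02985 V
I_R2 = (V_1 - V_2)/R2 = (11.96 - 0.5917)/910 = 0.0125 A
|I_R2| = 0.0125 A

Final answer: |I_R2| = 0.0125 A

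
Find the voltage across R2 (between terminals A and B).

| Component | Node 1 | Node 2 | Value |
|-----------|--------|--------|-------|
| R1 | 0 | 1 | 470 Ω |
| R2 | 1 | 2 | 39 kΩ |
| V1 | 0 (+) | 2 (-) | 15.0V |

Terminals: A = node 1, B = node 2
R1 and R2 are in series across V1 (node 0 → node 1 → node 2), and the output A–B is taken across R2, so this is a voltage divider.
Series current: I = V1/(R1 + R2) = 15/(470 + 39000) = 15/39470 = 0.00038 A
V_R2 = I × R2 = V1 × R2/(R1 + R2) = 15 × 39000/39470 = 14.82 V

Final answer: 14.82 V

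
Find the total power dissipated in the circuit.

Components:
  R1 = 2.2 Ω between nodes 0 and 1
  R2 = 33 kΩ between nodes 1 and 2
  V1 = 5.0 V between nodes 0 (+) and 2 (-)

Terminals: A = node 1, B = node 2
Nodal analysis, taking node 2 as the 0 V reference.
Source V1 fixes V_0 = 5 V.
KCL at each unknown node (sum of currents leaving = 0; resistances in Ω):
  Node 1: (V_1 - 5)/2.2 + (V_1 - 0)/33000 = 0
Collecting terms: 0.4546 × V_1 = 2.273  =>  V_1 = 5 V
Power in each resistor, P = (ΔV)²/R:
  P_R1 = (5 - 5)²/2.2 = 0.0000000505 W
  P_R2 = (5 - 0)²/33000 = 0.0007575 W
P_total = P_R1 + P_R2 = 0.0007575 W

Final answer: 0.0007575 W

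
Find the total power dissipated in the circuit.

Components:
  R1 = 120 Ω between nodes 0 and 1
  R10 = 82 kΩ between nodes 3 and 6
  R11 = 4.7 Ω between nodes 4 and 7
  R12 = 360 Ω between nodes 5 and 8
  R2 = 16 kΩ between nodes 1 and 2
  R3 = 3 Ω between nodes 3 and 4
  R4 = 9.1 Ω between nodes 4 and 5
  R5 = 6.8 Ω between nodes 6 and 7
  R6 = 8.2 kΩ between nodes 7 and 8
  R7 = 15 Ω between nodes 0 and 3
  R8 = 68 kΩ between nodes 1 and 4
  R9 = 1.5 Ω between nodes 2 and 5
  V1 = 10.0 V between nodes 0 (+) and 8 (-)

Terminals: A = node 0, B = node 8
Nodal analysis, taking node 8 as the 0 V reference.
Source V1 fixes V_0 = 10 V.
KCL at each unknown node (sum of currents leaving = 0; resistances in Ω):
  Node 1: (V_1 - 10)/120 + (V_1 - V_2)/16000 + (V_1 - V_4)/68000 = 0
  Node 2: (V_2 - V_1)/16000 + (V_2 - V_5)/1.5 = 0
  Node 3: (V_3 - V_4)/3 + (V_3 - 10)/15 + (V_3 - V_6)/82000 = 0
  Node 4: (V_4 - V_3)/3 + (V_4 - V_5)/9.1 + (V_4 - V_1)/68000 + (V_4 - V_7)/4.7 = 0
  Node 5: (V_5 - V_4)/9.1 + (V_5 - V_2)/1.5 + (V_5 - 0)/360 = 0
  Node 6: (V_6 - V_7)/6.8 + (V_6 - V_3)/82000 = 0
  Node 7: (V_7 - V_6)/6.8 + (V_7 - 0)/8200 + (V_7 - V_4)/4.7 = 0
Collecting terms (coefficients in siemens):
  0.008411·V_1 - 0.0000625·V_2 - 0.00001471·V_4 = 0.08333
  0.6667·V_2 - 0.0000625·V_1 - 0.6667·V_5 = 0
  0.4·V_3 - 0.3333·V_4 - 0.0000122·V_6 = 0.6667
  0.656·V_4 - 0.00001471·V_1 - 0.3333·V_3 - 0.1099·V_5 - 0.2128·V_7 = 0
  0.7793·V_5 - 0.6667·V_2 - 0.1099·V_4 = 0
  0.1471·V_6 - 0.0000122·V_3 - 0.1471·V_7 = 0
  0.3599·V_7 - 0.2128·V_4 - 0.1471·V_6 = 0
Solving these 7 simultaneous equations (Gaussian elimination) gives:
  V_1 = 9.994 V, V_2 = 9.282 V, V_3 = 9.597 V, V_4 = 9.516 V
  V_5 = 9.282 V, V_6 = 9.511 V, V_7 = 9.511 V
Power in each resistor, P = (ΔV)²/R:
  P_R1 = (10 - 9.994)²/120 = 0.0000003186 W
  P_R2 = (9.994 - 9.282)²/16000 = 0.00003168 W
  P_R3 = (9.597 - 9.516)²/3 = 0.002169 W
  P_R4 = (9.516 - 9.282)²/9.1 = 0.006028 W
  P_R5 = (9.511 - 9.511)²/6.8 = 0.000000000007499 W
  P_R6 = (9.511 - 0)²/8200 = 0.01103 W
  P_R7 = (10 - 9.597)²/15 = 0.01085 W
  P_R8 = (9.994 - 9.516)²/68000 = 0.000003358 W
  P_R9 = (9.282 - 9.282)²/1.5 = 0.00000000297 W
  P_R10 = (9.597 - 9.511)²/82000 = 0.00000009042 W
  P_R11 = (9.516 - 9.511)²/4.7 = 0.000006311 W
  P_R12 = (9.282 - 0)²/360 = 0.2393 W
P_total = P_R1 + P_R2 + P_R3 + P_R4 + P_R5 + P_R6 + P_R7 + P_R8 + P_R9 + P_R10 + P_R11 + P_R12 = 0.2694 W

Final answer: 0.2694 W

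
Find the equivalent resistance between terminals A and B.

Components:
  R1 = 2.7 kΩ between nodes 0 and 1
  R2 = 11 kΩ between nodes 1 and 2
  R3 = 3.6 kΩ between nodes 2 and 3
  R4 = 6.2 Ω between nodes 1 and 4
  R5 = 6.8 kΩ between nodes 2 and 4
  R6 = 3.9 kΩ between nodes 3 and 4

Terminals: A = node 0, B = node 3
The network is not a plain series/parallel combination. Inject a 1 A test current into terminal A (node 0) and return it from terminal B (node 3); then R_eq = V_A / (1 A).
Nodal analysis, taking node 3 as the 0 V reference.
Current source I_test pushes 1 A into node 0 and draws it out of node 3.
KCL at each unknown node (sum of currents leaving = 0; resistances in Ω):
  Node 0: (V_0 - V_1)/2700 - 1 = 0
  Node 1: (V_1 - V_0)/2700 + (V_1 - V_2)/11000 + (V_1 - V_4)/6.2 = 0
  Node 2: (V_2 - V_1)/11000 + (V_2 - 0)/3600 + (V_2 - V_4)/6800 = 0
  Node 4: (V_4 - V_1)/6.2 + (V_4 - V_2)/6800 + (V_4 - 0)/3900 = 0
Collecting terms (coefficients in siemens):
  0.0003704·V_0 - 0.0003704·V_1 = 1
  0.1618·V_1 - 0.0003704·V_0 - 0.00009091·V_2 - 0.1613·V_4 = 0
  0.0005157·V_2 - 0.00009091·V_1 - 0.0001471·V_4 = 0
  0.1617·V_4 - 0.1613·V_1 - 0.0001471·V_2 = 0
Solving these 4 simultaneous equations (Gaussian elimination) gives:
  V_0 = 5305 V, V_1 = 2605 V, V_2 = 1200 V, V_4 = 2600 V
R_eq = V_0 / 1 A = 5305 Ω = 5.305 kΩ

Final answer: 5.305 kΩ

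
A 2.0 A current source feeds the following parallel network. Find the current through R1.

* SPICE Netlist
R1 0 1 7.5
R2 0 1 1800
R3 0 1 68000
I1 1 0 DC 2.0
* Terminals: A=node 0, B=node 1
All resistors sit directly between nodes 0 and 1, so they are in parallel and share one voltage V; the full source current 2 A splits among them.
1/R_par = 1/7.5 + 1/1800 + 1/68000 = 0.1339 S  =>  R_par = 7.468 Ω
V = I × R_par = 2 × 7.468 = 14.94 V
I_R1 = V/R1 = 14.94/7.5 = 1.991 A

Final answer: 1.991 A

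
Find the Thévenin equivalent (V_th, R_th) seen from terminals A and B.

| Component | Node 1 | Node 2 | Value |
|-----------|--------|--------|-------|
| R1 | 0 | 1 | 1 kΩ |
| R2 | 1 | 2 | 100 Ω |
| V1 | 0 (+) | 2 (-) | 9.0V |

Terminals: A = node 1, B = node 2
Step 1 — V_th is the open-circuit voltage V_A - V_B (nothing connected across the terminals).
Nodal analysis, taking node 2 as the 0 V reference.
Source V1 fixes V_0 = 9 V.
KCL at each unknown node (sum of currents leaving = 0; resistances in Ω):
  Node 1: (V_1 - 9)/1000 + (V_1 - 0)/100 = 0
Collecting terms: 0.011 × V_1 = 0.009  =>  V_1 = 0.8182 V
V_th = V_1 - V_2 = 0.8182 - 0 = 0.8182 V
Step 2 — R_th: zero the source — replace V1 by a short circuit (node 2 merges into node 0) — and find the resistance seen between A (node 1) and B (node 0).
Reduce the network between node 1 (A) and node 0 (B) by series/parallel combination:
  Rp1 = R1 ‖ R2 (parallel, both between nodes 0 and 1) = 1/(1/1000 + 1/100) = 90.91 Ω
R_th = 90.91 Ω

Final answer: V_th = 0.8182 V, R_th = 90.91 Ω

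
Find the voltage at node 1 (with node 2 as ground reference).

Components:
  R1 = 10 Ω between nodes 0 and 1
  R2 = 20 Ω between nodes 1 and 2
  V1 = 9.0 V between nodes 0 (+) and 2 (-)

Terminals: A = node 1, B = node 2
Nodal analysis, taking node 2 as the 0 V reference.
Source V1 fixes V_0 = 9 V.
KCL at each unknown node (sum of currents leaving = 0; resistances in Ω):
  Node 1: (V_1 - 9)/10 + (V_1 - 0)/20 = 0
Collecting terms: 0.15 × V_1 = 0.9  =>  V_1 = 6 V
The requested potential is V_1 = 6 V.

Final answer: V_1 = 6 V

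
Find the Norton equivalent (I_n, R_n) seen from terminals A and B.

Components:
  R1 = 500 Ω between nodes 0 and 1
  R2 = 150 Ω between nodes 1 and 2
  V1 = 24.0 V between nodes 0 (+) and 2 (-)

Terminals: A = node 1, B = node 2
Find the Thévenin equivalent first; then I_n = V_th/R_th and R_n = R_th.
Step 1 — V_th is the open-circuit voltage V_A - V_B (nothing connected across the terminals).
Nodal analysis, taking node 2 as the 0 V reference.
Source V1 fixes V_0 = 24 V.
KCL at each unknown node (sum of currents leaving = 0; resistances in Ω):
  Node 1: (V_1 - 24)/500 + (V_1 - 0)/150 = 0
Collecting terms: 0.008667 × V_1 = 0.048  =>  V_1 = 5.538 V
V_th = V_1 - V_2 = 5.538 - 0 = 5.538 V
Step 2 — R_th: zero the source — replace V1 by a short circuit (node 2 merges into node 0) — and find the resistance seen between A (node 1) and B (node 0).
Reduce the network between node 1 (A) and node 0 (B) by series/parallel combination:
  Rp1 = R1 ‖ R2 (parallel, both between nodes 0 and 1) = 1/(1/500 + 1/150) = 115.4 Ω
R_th = 115.4 Ω
I_n = V_th/R_th = 5.538/115.4 = 0.048 A, and R_n = R_th = 115.4 Ω

Final answer: I_n = 0.048 A, R_n = 115.4 Ω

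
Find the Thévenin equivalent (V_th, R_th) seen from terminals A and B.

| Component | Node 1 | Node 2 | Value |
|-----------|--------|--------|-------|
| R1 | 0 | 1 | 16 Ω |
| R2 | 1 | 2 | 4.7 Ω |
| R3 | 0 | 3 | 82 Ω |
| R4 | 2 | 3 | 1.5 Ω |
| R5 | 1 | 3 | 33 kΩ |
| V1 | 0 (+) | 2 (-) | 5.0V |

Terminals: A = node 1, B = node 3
Step 1 — V_th is the open-circuit voltage V_A - V_B (nothing connected across the terminals).
Nodal analysis, taking node 2 as the 0 V reference.
Source V1 fixes V_0 = 5 V.
KCL at each unknown node (sum of currents leaving = 0; resistances in Ω):
  Node 1: (V_1 - 5)/16 + (V_1 - 0)/4.7 + (V_1 - V_3)/33000 = 0
  Node 3: (V_3 - 5)/82 + (V_3 - 0)/1.5 + (V_3 - V_1)/33000 = 0
Collecting terms (coefficients in siemens):
  0.2753·V_1 - 0.0000303·V_3 = 0.3125
  0.6789·V_3 - 0.0000303·V_1 = 0.06098
Determinant D = (0.2753)(0.6789) - (-0.0000303)(-0.0000303) = 0.1869
V_1 = [(0.3125)(0.6789) - (-0.0000303)(0.06098)]/D = 1.135 V
V_3 = [(0.2753)(0.06098) - (0.3125)(-0.0000303)]/D = 0.08987 V
V_th = V_1 - V_3 = 1.135 - 0.08987 = 1.045 V
Step 2 — R_th: zero the source — replace V1 by a short circuit (node 2 merges into node 0) — and find the resistance seen between A (node 1) and B (node 3).
Reduce the network between node 1 (A) and node 3 (B) by series/parallel combination:
  Rp1 = R1 ‖ R2 (parallel, both between nodes 0 and 1) = 1/(1/16 + 1/4.7) = 3.633 Ω
  Rp2 = R3 ‖ R4 (parallel, both between nodes 0 and 3) = 1/(1/82 + 1/1.5) = 1.473 Ω
  Rs1 = Rp1 + Rp2 (series, joined only at node 0) = 3.633 + 1.473 = 5.106 Ω
  Rp3 = R5 ‖ Rs1 (parallel, both between nodes 1 and 3) = 1/(1/33000 + 1/5.106) = 5.105 Ω
R_th = 5.105 Ω

Final answer: V_th = 1.045 V, R_th = 5.105 Ω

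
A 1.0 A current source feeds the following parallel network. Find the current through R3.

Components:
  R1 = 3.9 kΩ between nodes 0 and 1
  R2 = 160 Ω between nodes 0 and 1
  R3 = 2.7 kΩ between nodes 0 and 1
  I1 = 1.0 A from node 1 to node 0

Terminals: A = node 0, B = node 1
All resistors sit directly between nodes 0 and 1, so they are in parallel and share one voltage V; the full source current 1 A splits among them.
1/R_par = 1/3900 + 1/160 + 1/2700 = 0.006877 S  =>  R_par = 145.4 Ω
V = I × R_par = 1 × 145.4 = 145.4 V
I_R3 = V/R3 = 145.4/2700 = 0.05386 A

Final answer: 0.05386 A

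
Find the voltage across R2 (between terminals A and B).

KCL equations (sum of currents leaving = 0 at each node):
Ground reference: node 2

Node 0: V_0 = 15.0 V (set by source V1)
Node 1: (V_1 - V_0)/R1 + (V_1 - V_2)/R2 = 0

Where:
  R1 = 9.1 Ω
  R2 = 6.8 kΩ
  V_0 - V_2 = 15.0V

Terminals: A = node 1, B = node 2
R1 and R2 are in series across V1 (node 0 → node 1 → node 2), and the output A–B is taken across R2, so this is a voltage divider.
Series current: I = V1/(R1 + R2) = 15/(9.1 + 6800) = 15/6809 = 0.002203 A
V_R2 = I × R2 = V1 × R2/(R1 + R2) = 15 × 6800/6809 = 14.98 V

Final answer: 14.98 V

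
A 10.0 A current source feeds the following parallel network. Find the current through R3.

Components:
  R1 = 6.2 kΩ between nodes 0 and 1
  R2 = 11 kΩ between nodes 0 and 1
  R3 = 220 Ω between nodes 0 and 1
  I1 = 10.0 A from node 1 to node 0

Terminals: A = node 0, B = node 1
All resistors sit directly between nodes 0 and 1, so they are in parallel and share one voltage V; the full source current 10 A splits among them.
1/R_par = 1/6200 + 1/11000 + 1/220 = 0.004798 S  =>  R_par = 208.4 Ω
V = I × R_par = 10 × 208.4 = 2084 V
I_R3 = V/R3 = 2084/220 = 9.474 A

Final answer: 9.474 A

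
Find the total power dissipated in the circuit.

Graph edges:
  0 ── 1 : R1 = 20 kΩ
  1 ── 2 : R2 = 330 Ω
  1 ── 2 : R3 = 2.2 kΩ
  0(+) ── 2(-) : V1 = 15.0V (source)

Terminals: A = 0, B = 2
Nodal analysis, taking node 2 as the 0 V reference.
Source V1 fixes V_0 = 15 V.
KCL at each unknown node (sum of currents leaving = 0; resistances in Ω):
  Node 1: (V_1 - 15)/20000 + (V_1 - 0)/330 + (V_1 - 0)/2200 = 0
Collecting terms: 0.003535 × V_1 = 0.00075  =>  V_1 = 0.2122 V
Power in each resistor, P = (ΔV)²/R:
  P_R1 = (15 - 0.2122)²/20000 = 0.01093 W
  P_R2 = (0.2122 - 0)²/330 = 0.0001364 W
  P_R3 = (0.2122 - 0)²/2200 = 0.00002046 W
P_total = P_R1 + P_R2 + P_R3 = 0.01109 W

Final answer: 0.01109 W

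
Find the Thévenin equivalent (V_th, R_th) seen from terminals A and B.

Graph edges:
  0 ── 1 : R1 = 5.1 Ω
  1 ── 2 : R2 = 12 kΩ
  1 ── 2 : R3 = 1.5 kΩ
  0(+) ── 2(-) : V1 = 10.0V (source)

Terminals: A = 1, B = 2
Step 1 — V_th is the open-circuit voltage V_A - V_B (nothing connected across the terminals).
Nodal analysis, taking node 2 as the 0 V reference.
Source V1 fixes V_0 = 10 V.
KCL at each unknown node (sum of currents leaving = 0; resistances in Ω):
  Node 1: (V_1 - 10)/5.1 + (V_1 - 0)/12000 + (V_1 - 0)/1500 = 0
Collecting terms: 0.1968 × V_1 = 1.961  =>  V_1 = 9.962 V
V_th = V_1 - V_2 = 9.962 - 0 = 9.962 V
Step 2 — R_th: zero the source — replace V1 by a short circuit (node 2 merges into node 0) — and find the resistance seen between A (node 1) and B (node 0).
Reduce the network between node 1 (A) and node 0 (B) by series/parallel combination:
  Rp1 = R1 ‖ R2 ‖ R3 (parallel, all between nodes 0 and 1) = 1/(1/5.1 + 1/12000 + 1/1500) = 5.081 Ω
R_th = 5.081 Ω

Final answer: V_th = 9.962 V, R_th = 5.081 Ω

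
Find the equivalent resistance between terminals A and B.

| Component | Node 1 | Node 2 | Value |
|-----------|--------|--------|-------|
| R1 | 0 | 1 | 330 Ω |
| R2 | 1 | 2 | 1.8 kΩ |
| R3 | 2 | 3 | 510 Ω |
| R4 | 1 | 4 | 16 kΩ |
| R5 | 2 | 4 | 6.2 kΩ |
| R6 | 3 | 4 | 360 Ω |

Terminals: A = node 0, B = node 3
The network is not a plain series/parallel combination. Inject a 1 A test current into terminal A (node 0) and return it from terminal B (node 3); then R_eq = V_A / (1 A).
Nodal analysis, taking node 3 as the 0 V reference.
Current source I_test pushes 1 A into node 0 and draws it out of node 3.
KCL at each unknown node (sum of currents leaving = 0; resistances in Ω):
  Node 0: (V_0 - V_1)/330 - 1 = 0
  Node 1: (V_1 - V_0)/330 + (V_1 - V_2)/1800 + (V_1 - V_4)/16000 = 0
  Node 2: (V_2 - V_1)/1800 + (V_2 - 0)/510 + (V_2 - V_4)/6200 = 0
  Node 4: (V_4 - V_1)/16000 + (V_4 - V_2)/6200 + (V_4 - 0)/360 = 0
Collecting terms (coefficients in siemens):
  0.00303·V_0 - 0.00303·V_1 = 1
  0.003648·V_1 - 0.00303·V_0 - 0.0005556·V_2 - 0.0000625·V_4 = 0
  0.002678·V_2 - 0.0005556·V_1 - 0.0001613·V_4 = 0
  0.003002·V_4 - 0.0000625·V_1 - 0.0001613·V_2 = 0
Solving these 4 simultaneous equations (Gaussian elimination) gives:
  V_0 = 2331 V, V_1 = 2001 V, V_2 = 419.1 V, V_4 = 64.19 V
R_eq = V_0 / 1 A = 2331 Ω = 2.331 kΩ

Final answer: 2.331 kΩ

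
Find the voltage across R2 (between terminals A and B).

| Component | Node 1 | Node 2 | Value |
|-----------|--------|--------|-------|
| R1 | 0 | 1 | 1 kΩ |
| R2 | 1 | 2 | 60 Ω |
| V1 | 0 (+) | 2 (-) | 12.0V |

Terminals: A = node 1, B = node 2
R1 and R2 are in series across V1 (node 0 → node 1 → node 2), and the output A–B is taken across R2, so this is a voltage divider.
Series current: I = V1/(R1 + R2) = 12/(1000 + 60) = 12/1060 = 0.01132 A
V_R2 = I × R2 = V1 × R2/(R1 + R2) = 12 × 60/1060 = 0.6792 V

Final answer: 0.6792 V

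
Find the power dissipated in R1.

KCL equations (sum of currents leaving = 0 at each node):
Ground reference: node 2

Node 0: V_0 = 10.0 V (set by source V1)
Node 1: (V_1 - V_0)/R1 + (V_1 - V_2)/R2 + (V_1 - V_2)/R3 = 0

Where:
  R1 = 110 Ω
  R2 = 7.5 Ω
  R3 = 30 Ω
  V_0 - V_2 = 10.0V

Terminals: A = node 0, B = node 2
Nodal analysis, taking node 2 as the 0 V reference.
Source V1 fixes V_0 = 10 V.
KCL at each unknown node (sum of currents leaving = 0; resistances in Ω):
  Node 1: (V_1 - 10)/110 + (V_1 - 0)/7.5 + (V_1 - 0)/30 = 0
Collecting terms: 0.1758 × V_1 = 0.09091  =>  V_1 = 0.5172 V
I_R1 = (V_0 - V_1)/R1 = (10 - 0.5172)/110 = 0.08621 A
P_R1 = I_R1² × R1 = (0.08621)² × 110 = 0.8175 W

Final answer: 0.8175 W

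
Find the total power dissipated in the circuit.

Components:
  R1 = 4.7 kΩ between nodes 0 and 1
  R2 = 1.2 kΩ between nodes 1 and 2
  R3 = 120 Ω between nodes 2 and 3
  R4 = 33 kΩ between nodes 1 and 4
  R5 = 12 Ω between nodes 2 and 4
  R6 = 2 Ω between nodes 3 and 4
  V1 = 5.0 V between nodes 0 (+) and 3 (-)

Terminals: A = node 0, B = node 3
Nodal analysis, taking node 3 as the 0 V reference.
Source V1 fixes V_0 = 5 V.
KCL at each unknown node (sum of currents leaving = 0; resistances in Ω):
  Node 1: (V_1 - 5)/4700 + (V_1 - V_2)/1200 + (V_1 - V_4)/33000 = 0
  Node 2: (V_2 - V_1)/1200 + (V_2 - 0)/120 + (V_2 - V_4)/12 = 0
  Node 4: (V_4 - V_1)/33000 + (V_4 - V_2)/12 + (V_4 - 0)/2 = 0
Collecting terms (coefficients in siemens):
  0.001076·V_1 - 0.0008333·V_2 - 0.0000303·V_4 = 0.001064
  0.0925·V_2 - 0.0008333·V_1 - 0.08333·V_4 = 0
  0.5834·V_4 - 0.0000303·V_1 - 0.08333·V_2 = 0
Solving these 3 simultaneous equations (Gaussian elimination) gives:
  V_1 = 0.9964 V, V_2 = 0.01036 V, V_4 = 0.001531 V
Power in each resistor, P = (ΔV)²/R:
  P_R1 = (5 - 0.9964)²/4700 = 0.00341 W
  P_R2 = (0.9964 - 0.01036)²/1200 = 0.0008102 W
  P_R3 = (0.01036 - 0)²/120 = 0.0000008937 W
  P_R4 = (0.9964 - 0.001531)²/33000 = 0.00002999 W
  P_R5 = (0.01036 - 0.001531)²/12 = 0.00000649 W
  P_R6 = (0 - 0.001531)²/2 = 0.000001172 W
P_total = P_R1 + P_R2 + P_R3 + P_R4 + P_R5 + P_R6 = 0.004259 W

Final answer: 0.004259 W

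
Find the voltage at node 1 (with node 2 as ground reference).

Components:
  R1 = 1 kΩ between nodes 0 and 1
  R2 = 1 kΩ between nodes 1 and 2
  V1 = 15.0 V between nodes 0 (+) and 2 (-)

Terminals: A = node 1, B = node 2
Nodal analysis, taking node 2 as the 0 V reference.
Source V1 fixes V_0 = 15 V.
KCL at each unknown node (sum of currents leaving = 0; resistances in Ω):
  Node 1: (V_1 - 15)/1000 + (V_1 - 0)/1000 = 0
Collecting terms: 0.002 × V_1 = 0.015  =>  V_1 = 7.5 V
The requested potential is V_1 = 7.5 V.

Final answer: V_1 = 7.5 V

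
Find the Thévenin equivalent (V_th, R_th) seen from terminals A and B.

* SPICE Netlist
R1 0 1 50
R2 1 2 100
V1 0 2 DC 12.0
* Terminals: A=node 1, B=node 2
Step 1 — V_th is the open-circuit voltage V_A - V_B (nothing connected across the terminals).
Nodal analysis, taking node 2 as the 0 V reference.
Source V1 fixes V_0 = 12 V.
KCL at each unknown node (sum of currents leaving = 0; resistances in Ω):
  Node 1: (V_1 - 12)/50 + (V_1 - 0)/100 = 0
Collecting terms: 0.03 × V_1 = 0.24  =>  V_1 = 8 V
V_th = V_1 - V_2 = 8 - 0 = 8 V
Step 2 — R_th: zero the source — replace V1 by a short circuit (node 2 merges into node 0) — and find the resistance seen between A (node 1) and B (node 0).
Reduce the network between node 1 (A) and node 0 (B) by series/parallel combination:
  Rp1 = R1 ‖ R2 (parallel, both between nodes 0 and 1) = 1/(1/50 + 1/100) = 33.33 Ω
R_th = 33.33 Ω

Final answer: V_th = 8 V, R_th = 33.33 Ω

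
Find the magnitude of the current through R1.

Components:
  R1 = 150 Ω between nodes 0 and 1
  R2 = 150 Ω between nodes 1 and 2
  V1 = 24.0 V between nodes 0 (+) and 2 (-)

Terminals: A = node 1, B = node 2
Nodal analysis, taking node 2 as the 0 V reference.
Source V1 fixes V_0 = 24 V.
KCL at each unknown node (sum of currents leaving = 0; resistances in Ω):
  Node 1: (V_1 - 24)/150 + (V_1 - 0)/150 = 0
Collecting terms: 0.01333 × V_1 = 0.16  =>  V_1 = 12 V
I_R1 = (V_0 - V_1)/R1 = (24 - 12)/150 = 0.08 A
|I_R1| = 0.08 A

Final answer: |I_R1| = 0.08 A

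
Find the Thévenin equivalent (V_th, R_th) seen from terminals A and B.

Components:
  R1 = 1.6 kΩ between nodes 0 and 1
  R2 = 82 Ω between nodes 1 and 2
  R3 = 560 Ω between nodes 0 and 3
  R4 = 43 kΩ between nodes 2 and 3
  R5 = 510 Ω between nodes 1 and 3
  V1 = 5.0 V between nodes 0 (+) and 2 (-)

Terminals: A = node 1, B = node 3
Step 1 — V_th is the open-circuit voltage V_A - V_B (nothing connected across the terminals).
Nodal analysis, taking node 2 as the 0 V reference.
Source V1 fixes V_0 = 5 V.
KCL at each unknown node (sum of currents leaving = 0; resistances in Ω):
  Node 1: (V_1 - 5)/1600 + (V_1 - 0)/82 + (V_1 - V_3)/510 = 0
  Node 3: (V_3 - 5)/560 + (V_3 - 0)/43000 + (V_3 - V_1)/510 = 0
Collecting terms (coefficients in siemens):
  0.01478·V_1 - 0.001961·V_3 = 0.003125
  0.00377·V_3 - 0.001961·V_1 = 0.008929
Determinant D = (0.01478)(0.00377) - (-0.001961)(-0.001961) = 0.00005188
V_1 = [(0.003125)(0.00377) - (-0.001961)(0.008929)]/D = 0.5646 V
V_3 = [(0.01478)(0.008929) - (0.003125)(-0.001961)]/D = 2.662 V
V_th = V_1 - V_3 = 0.5646 - 2.662 = -2.098 V
Step 2 — R_th: zero the source — replace V1 by a short circuit (node 2 merges into node 0) — and find the resistance seen between A (node 1) and B (node 3).
Reduce the network between node 1 (A) and node 3 (B) by series/parallel combination:
  Rp1 = R1 ‖ R2 (parallel, both between nodes 0 and 1) = 1/(1/1600 + 1/82) = 78 Ω
  Rp2 = R3 ‖ R4 (parallel, both between nodes 0 and 3) = 1/(1/560 + 1/43000) = 552.8 Ω
  Rs1 = Rp1 + Rp2 (series, joined only at node 0) = 78 + 552.8 = 630.8 Ω
  Rp3 = R5 ‖ Rs1 (parallel, both between nodes 1 and 3) = 1/(1/510 + 1/630.8) = 282 Ω
R_th = 282 Ω

Final answer: V_th = -2.098 V, R_th = 282 Ω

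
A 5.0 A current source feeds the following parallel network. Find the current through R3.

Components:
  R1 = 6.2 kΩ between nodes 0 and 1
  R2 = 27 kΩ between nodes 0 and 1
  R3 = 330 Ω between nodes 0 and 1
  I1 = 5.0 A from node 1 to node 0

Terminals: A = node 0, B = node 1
All resistors sit directly between nodes 0 and 1, so they are in parallel and share one voltage V; the full source current 5 A splits among them.
1/R_par = 1/6200 + 1/27000 + 1/330 = 0.003229 S  =>  R_par = 309.7 Ω
V = I × R_par = 5 × 309.7 = 1549 V
I_R3 = V/R3 = 1549/330 = 4.693 A

Final answer: 4.693 A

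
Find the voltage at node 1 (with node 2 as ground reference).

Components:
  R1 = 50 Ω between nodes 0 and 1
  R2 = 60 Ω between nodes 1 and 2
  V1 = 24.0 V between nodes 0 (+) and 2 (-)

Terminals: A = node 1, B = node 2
Nodal analysis, taking node 2 as the 0 V reference.
Source V1 fixes V_0 = 24 V.
KCL at each unknown node (sum of currents leaving = 0; resistances in Ω):
  Node 1: (V_1 - 24)/50 + (V_1 - 0)/60 = 0
Collecting terms: 0.03667 × V_1 = 0.48  =>  V_1 = 13.09 V
The requested potential is V_1 = 13.09 V.

Final answer: V_1 = 13.09 V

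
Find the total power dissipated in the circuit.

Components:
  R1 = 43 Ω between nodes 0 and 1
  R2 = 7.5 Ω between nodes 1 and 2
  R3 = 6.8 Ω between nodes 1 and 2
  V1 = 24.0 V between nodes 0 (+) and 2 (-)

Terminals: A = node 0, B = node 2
Nodal analysis, taking node 2 as the 0 V reference.
Source V1 fixes V_0 = 24 V.
KCL at each unknown node (sum of currents leaving = 0; resistances in Ω):
  Node 1: (V_1 - 24)/43 + (V_1 - 0)/7.5 + (V_1 - 0)/6.8 = 0
Collecting terms: 0.3036 × V_1 = 0.5581  =>  V_1 = 1.838 V
Power in each resistor, P = (ΔV)²/R:
  P_R1 = (24 - 1.838)²/43 = 11.42 W
  P_R2 = (1.838 - 0)²/7.5 = 0.4505 W
  P_R3 = (1.838 - 0)²/6.8 = 0.4969 W
P_total = P_R1 + P_R2 + P_R3 = 12.37 W

Final answer: 12.37 W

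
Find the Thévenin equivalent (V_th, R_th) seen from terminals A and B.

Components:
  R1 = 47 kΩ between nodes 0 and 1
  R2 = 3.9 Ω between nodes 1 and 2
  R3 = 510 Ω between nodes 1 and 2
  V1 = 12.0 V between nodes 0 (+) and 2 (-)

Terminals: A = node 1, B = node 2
Step 1 — V_th is the open-circuit voltage V_A - V_B (nothing connected across the terminals).
Nodal analysis, taking node 2 as the 0 V reference.
Source V1 fixes V_0 = 12 V.
KCL at each unknown node (sum of currents leaving = 0; resistances in Ω):
  Node 1: (V_1 - 12)/47000 + (V_1 - 0)/3.9 + (V_1 - 0)/510 = 0
Collecting terms: 0.2584 × V_1 = 0.0002553  =>  V_1 = 0.0009881 V
V_th = V_1 - V_2 = 0.0009881 - 0 = 0.0009881 V
Step 2 — R_th: zero the source — replace V1 by a short circuit (node 2 merges into node 0) — and find the resistance seen between A (node 1) and B (node 0).
Reduce the network between node 1 (A) and node 0 (B) by series/parallel combination:
  Rp1 = R1 ‖ R2 ‖ R3 (parallel, all between nodes 0 and 1) = 1/(1/47000 + 1/3.9 + 1/510) = 3.87 Ω
R_th = 3.87 Ω

Final answer: V_th = 0.0009881 V, R_th = 3.87 Ω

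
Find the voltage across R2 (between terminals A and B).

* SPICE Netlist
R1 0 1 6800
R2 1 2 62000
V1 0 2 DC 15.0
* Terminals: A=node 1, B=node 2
R1 and R2 are in series across V1 (node 0 → node 1 → node 2), and the output A–B is taken across R2, so this is a voltage divider.
Series current: I = V1/(R1 + R2) = 15/(6800 + 62000) = 15/68800 = 0.000218 A
V_R2 = I × R2 = V1 × R2/(R1 + R2) = 15 × 62000/68800 = 13.52 V

Final answer: 13.52 V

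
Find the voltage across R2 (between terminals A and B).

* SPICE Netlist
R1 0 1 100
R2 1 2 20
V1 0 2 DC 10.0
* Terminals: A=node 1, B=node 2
R1 and R2 are in series across V1 (node 0 → node 1 → node 2), and the output A–B is taken across R2, so this is a voltage divider.
Series current: I = V1/(R1 + R2) = 10/(100 + 20) = 10/120 = 0.08333 A
V_R2 = I × R2 = V1 × R2/(R1 + R2) = 10 × 20/120 = 1.667 V

Final answer: 1.667 V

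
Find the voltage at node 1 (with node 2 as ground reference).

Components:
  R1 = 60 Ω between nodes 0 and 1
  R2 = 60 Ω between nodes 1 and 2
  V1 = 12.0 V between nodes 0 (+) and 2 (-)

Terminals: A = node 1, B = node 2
Nodal analysis, taking node 2 as the 0 V reference.
Source V1 fixes V_0 = 12 V.
KCL at each unknown node (sum of currents leaving = 0; resistances in Ω):
  Node 1: (V_1 - 12)/60 + (V_1 - 0)/60 = 0
Collecting terms: 0.03333 × V_1 = 0.2  =>  V_1 = 6 V
The requested potential is V_1 = 6 V.

Final answer: V_1 = 6 V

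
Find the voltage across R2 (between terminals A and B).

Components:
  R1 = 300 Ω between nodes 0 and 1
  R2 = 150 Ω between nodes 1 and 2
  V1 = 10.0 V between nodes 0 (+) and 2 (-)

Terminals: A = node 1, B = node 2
R1 and R2 are in series across V1 (node 0 → node 1 → node 2), and the output A–B is taken across R2, so this is a voltage divider.
Series current: I = V1/(R1 + R2) = 10/(300 + 150) = 10/450 = 0.02222 A
V_R2 = I × R2 = V1 × R2/(R1 + R2) = 10 × 150/450 = 3.333 V

Final answer: 3.333 V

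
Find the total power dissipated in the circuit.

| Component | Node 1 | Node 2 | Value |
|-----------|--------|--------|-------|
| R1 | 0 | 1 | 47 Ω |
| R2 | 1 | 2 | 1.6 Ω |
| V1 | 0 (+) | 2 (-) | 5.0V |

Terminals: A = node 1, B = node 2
Nodal analysis, taking node 2 as the 0 V reference.
Source V1 fixes V_0 = 5 V.
KCL at each unknown node (sum of currents leaving = 0; resistances in Ω):
  Node 1: (V_1 - 5)/47 + (V_1 - 0)/1.6 = 0
Collecting terms: 0.6463 × V_1 = 0.1064  =>  V_1 = 0.1646 V
Power in each resistor, P = (ΔV)²/R:
  P_R1 = (5 - 0.1646)²/47 = 0.4975 W
  P_R2 = (0.1646 - 0)²/1.6 = 0.01694 W
P_total = P_R1 + P_R2 = 0.5144 W

Final answer: 0.5144 W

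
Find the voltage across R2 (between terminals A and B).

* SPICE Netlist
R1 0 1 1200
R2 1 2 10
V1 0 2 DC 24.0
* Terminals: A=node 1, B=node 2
R1 and R2 are in series across V1 (node 0 → node 1 → node 2), and the output A–B is taken across R2, so this is a voltage divider.
Series current: I = V1/(R1 + R2) = 24/(1200 + 10) = 24/1210 = 0.01983 A
V_R2 = I × R2 = V1 × R2/(R1 + R2) = 24 × 10/1210 = 0.1983 V

Final answer: 0.1983 V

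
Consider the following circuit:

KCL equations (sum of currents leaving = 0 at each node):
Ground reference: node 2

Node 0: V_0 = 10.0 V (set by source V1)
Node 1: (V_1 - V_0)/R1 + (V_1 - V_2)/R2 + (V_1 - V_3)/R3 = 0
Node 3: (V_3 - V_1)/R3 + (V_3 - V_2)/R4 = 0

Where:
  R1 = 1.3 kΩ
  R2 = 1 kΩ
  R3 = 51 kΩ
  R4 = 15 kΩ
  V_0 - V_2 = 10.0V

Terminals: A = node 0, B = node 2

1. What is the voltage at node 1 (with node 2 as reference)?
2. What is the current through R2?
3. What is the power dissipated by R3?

Nodal analysis, taking node 2 as the 0 V reference.
Source V1 fixes V_0 = 10 V.
KCL at each unknown node (sum of currents leaving = 0; resistances in Ω):
  Node 1: (V_1 - 10)/1300 + (V_1 - 0)/1000 + (V_1 - V_3)/51000 = 0
  Node 3: (V_3 - V_1)/51000 + (V_3 - 0)/15000 = 0
Collecting terms (coefficients in siemens):
  0.001789·V_1 - 0.00001961·V_3 = 0.007692
  0.00008627·V_3 - 0.00001961·V_1 = 0
Determinant D = (0.001789)(0.00008627) - (-0.00001961)(-0.00001961) = 0.0000001539
V_1 = [(0.007692)(0.00008627) - (-0.00001961)(0)]/D = 4.311 V
V_3 = [(0.001789)(0) - (0.007692)(-0.00001961)]/D = 0.9798 V
Part 1:
  Read off the nodal solution: V_1 = 4.311 V
Part 2:
  I_R2 = (V_1 - V_2)/R2 = (4.311 - 0)/1000 = 0.004311 A
  Magnitude: I_R2 = 0.004311 A
Part 3:
  I_R3 = (V_1 - V_3)/R3 = (4.311 - 0.9798)/51000 = 0.00006532 A
  P_R3 = I_R3² × R3 = (0.00006532)² × 51000 = 0.0002176 W

Final answers:
1. V_1 = 4.311 V
2. I_R2 = 0.004311 A
3. P_R3 = 0.0002176 W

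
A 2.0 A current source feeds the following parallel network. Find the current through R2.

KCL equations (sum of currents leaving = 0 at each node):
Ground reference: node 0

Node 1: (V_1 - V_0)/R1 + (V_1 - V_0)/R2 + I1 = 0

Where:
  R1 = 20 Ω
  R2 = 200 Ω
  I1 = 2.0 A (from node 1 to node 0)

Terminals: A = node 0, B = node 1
All resistors sit directly between nodes 0 and 1, so they are in parallel and share one voltage V; the full source current 2 A splits among them.
1/R_par = 1/20 + 1/200 = 0.055 S  =>  R_par = 18.18 Ω
V = I × R_par = 2 × 18.18 = 36.36 V
I_R2 = V/R2 = 36.36/200 = 0.1818 A

Final answer: 0.1818 A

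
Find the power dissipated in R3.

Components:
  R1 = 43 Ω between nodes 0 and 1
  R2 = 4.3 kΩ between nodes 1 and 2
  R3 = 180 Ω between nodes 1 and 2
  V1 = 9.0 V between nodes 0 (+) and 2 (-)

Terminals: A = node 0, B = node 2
Nodal analysis, taking node 2 as the 0 V reference.
Source V1 fixes V_0 = 9 V.
KCL at each unknown node (sum of currents leaving = 0; resistances in Ω):
  Node 1: (V_1 - 9)/43 + (V_1 - 0)/4300 + (V_1 - 0)/180 = 0
Collecting terms: 0.02904 × V_1 = 0.2093  =>  V_1 = 7.206 V
I_R3 = (V_1 - V_2)/R3 = (7.206 - 0)/180 = 0.04004 A
P_R3 = I_R3² × R3 = (0.04004)² × 180 = 0.2885 W

Final answer: 0.2885 W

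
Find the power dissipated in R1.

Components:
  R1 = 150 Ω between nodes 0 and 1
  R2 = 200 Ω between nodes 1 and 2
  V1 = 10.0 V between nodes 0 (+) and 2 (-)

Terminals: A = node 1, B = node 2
Nodal analysis, taking node 2 as the 0 V reference.
Source V1 fixes V_0 = 10 V.
KCL at each unknown node (sum of currents leaving = 0; resistances in Ω):
  Node 1: (V_1 - 10)/150 + (V_1 - 0)/200 = 0
Collecting terms: 0.01167 × V_1 = 0.06667  =>  V_1 = 5.714 V
I_R1 = (V_0 - V_1)/R1 = (10 - 5.714)/150 = 0.02857 A
P_R1 = I_R1² × R1 = (0.02857)² × 150 = 0.1224 W

Final answer: 0.1224 W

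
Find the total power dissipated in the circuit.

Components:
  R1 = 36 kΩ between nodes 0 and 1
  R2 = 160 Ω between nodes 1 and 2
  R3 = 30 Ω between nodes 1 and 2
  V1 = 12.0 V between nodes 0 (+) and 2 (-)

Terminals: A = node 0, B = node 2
Nodal analysis, taking node 2 as the 0 V reference.
Source V1 fixes V_0 = 12 V.
KCL at each unknown node (sum of currents leaving = 0; resistances in Ω):
  Node 1: (V_1 - 12)/36000 + (V_1 - 0)/160 + (V_1 - 0)/30 = 0
Collecting terms: 0.03961 × V_1 = 0.0003333  =>  V_1 = 0.008415 V
Power in each resistor, P = (ΔV)²/R:
  P_R1 = (12 - 0.008415)²/36000 = 0.003994 W
  P_R2 = (0.008415 - 0)²/160 = 0.0000004426 W
  P_R3 = (0.008415 - 0)²/30 = 0.00000236 W
P_total = P_R1 + P_R2 + P_R3 = 0.003997 W

Final answer: 0.003997 W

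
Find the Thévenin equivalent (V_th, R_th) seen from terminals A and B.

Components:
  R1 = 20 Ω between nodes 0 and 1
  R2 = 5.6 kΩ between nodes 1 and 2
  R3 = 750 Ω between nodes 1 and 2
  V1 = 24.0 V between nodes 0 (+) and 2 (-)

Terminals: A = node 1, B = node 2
Step 1 — V_th is the open-circuit voltage V_A - V_B (nothing connected across the terminals).
Nodal analysis, taking node 2 as the 0 V reference.
Source V1 fixes V_0 = 24 V.
KCL at each unknown node (sum of currents leaving = 0; resistances in Ω):
  Node 1: (V_1 - 24)/20 + (V_1 - 0)/5600 + (V_1 - 0)/750 = 0
Collecting terms: 0.05151 × V_1 = 1.2  =>  V_1 = 23.3 V
V_th = V_1 - V_2 = 23.3 - 0 = 23.3 V
Step 2 — R_th: zero the source — replace V1 by a short circuit (node 2 merges into node 0) — and find the resistance seen between A (node 1) and B (node 0).
Reduce the network between node 1 (A) and node 0 (B) by series/parallel combination:
  Rp1 = R1 ‖ R2 ‖ R3 (parallel, all between nodes 0 and 1) = 1/(1/20 + 1/5600 + 1/750) = 19.41 Ω
R_th = 19.41 Ω

Final answer: V_th = 23.3 V, R_th = 19.41 Ω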